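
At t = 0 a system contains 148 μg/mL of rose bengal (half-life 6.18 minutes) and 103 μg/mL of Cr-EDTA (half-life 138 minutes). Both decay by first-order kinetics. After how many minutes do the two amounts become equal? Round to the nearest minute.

Set 148·(1/2)^(t/6.18) = 103·(1/2)^(t/138).
Taking log₂: log₂(148/103) = t·(1/6.18 − 1/138).
log₂(1.4369) = 0.52295; 1/6.18 − 1/138 = 0.15457.
t = 0.52295 / 0.15457 ≈ 3.3834 minutes.

3 minutes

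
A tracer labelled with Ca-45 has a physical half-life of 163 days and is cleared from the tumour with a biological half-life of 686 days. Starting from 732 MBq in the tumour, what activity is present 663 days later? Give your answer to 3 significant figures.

1/t_eff = 1/t_phys + 1/t_biol = 1/163 + 1/686 = 0.0075927 per day.
t_eff = 163 × 686 / (163 + 686) ≈ 131.71 days.
Remaining = 732 × (1/2)^(663/131.71) = 732 × (1/2)^5.034 ≈ 22.343 MBq.

22.3 MBq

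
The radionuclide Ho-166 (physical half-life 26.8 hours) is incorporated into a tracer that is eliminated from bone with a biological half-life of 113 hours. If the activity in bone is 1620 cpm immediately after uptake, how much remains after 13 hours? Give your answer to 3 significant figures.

1/t_eff = 1/t_phys + 1/t_biol = 1/26.8 + 1/113 = 0.046163 per hour.
t_eff = 26.8 × 113 / (26.8 + 113) ≈ 21.662 hours.
Remaining = 1620 × (1/2)^(13/21.662) = 1620 × (1/2)^0.60012 ≈ 1068.7 cpm.

1070 cpm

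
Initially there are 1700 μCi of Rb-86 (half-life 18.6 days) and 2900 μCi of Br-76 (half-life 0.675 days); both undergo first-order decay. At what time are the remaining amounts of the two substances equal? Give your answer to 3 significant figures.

Set 1700·(1/2)^(t/18.6) = 2900·(1/2)^(t/0.675).
Taking log₂: log₂(1700/2900) = t·(1/18.6 − 1/0.675).
log₂(0.58621) = -0.77052; 1/18.6 − 1/0.675 = -1.4277.
t = -0.77052 / -1.4277 ≈ 0.53969 days.

0.540 days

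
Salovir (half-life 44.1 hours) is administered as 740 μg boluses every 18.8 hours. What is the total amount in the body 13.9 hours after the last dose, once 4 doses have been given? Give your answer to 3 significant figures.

The 4 doses were given 70.3, 51.5, 32.7, 13.9 hours ago.
Total = 740·(1/2)^(70.3/44.1) + 740·(1/2)^(51.5/44.1) + 740·(1/2)^(32.7/44.1) + 740·(1/2)^(13.9/44.1)
      = 245.11 + 329.37 + 442.61 + 594.77 ≈ 1611.9 μg.

1610 μg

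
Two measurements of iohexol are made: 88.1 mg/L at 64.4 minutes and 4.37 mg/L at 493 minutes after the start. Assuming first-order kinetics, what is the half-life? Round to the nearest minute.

Over Δt = 493 − 64.4 = 428.6 minutes, the level fell by a factor of 88.1/4.37 ≈ 20.16.
n = log₂(20.16) ≈ 4.3334 half-lives, so t½ = 428.6/4.3334 ≈ 98.905 minutes.

99 minutes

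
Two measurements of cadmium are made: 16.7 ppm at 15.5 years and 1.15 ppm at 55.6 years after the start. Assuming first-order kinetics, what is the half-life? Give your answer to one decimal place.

10.4 years

Over Δt = 55.6 − 15.5 = 40.1 years, the level fell by a factor of 16.7/1.15 ≈ 14.522.
n = log₂(14.522) ≈ 3.8601 half-lives, so t½ = 40.1/3.8601 ≈ 10.388 years.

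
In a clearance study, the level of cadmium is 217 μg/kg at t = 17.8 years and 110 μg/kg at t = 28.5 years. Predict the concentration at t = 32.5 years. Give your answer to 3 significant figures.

85.3 μg/kg

Over Δt = 28.5 − 17.8 = 10.7 years, the level fell by a factor of 217/110 ≈ 1.9727.
n = log₂(1.9727) ≈ 0.98019 half-lives, so t½ = 10.7/0.98019 ≈ 10.916 years.
From t = 28.5 to t = 32.5: 110 × (1/2)^((32.5−28.5)/10.916) ≈ 85.327 μg/kg.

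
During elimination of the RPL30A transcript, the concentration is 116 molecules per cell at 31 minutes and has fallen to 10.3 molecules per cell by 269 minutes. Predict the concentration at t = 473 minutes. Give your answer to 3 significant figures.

Over Δt = 269 − 31 = 238 minutes, the level fell by a factor of 116/10.3 ≈ 11.262.
n = log₂(11.262) ≈ 3.4934 half-lives, so t½ = 238/3.4934 ≈ 68.128 minutes.
From t = 269 to t = 473: 10.3 × (1/2)^((473−269)/68.128) ≈ 1.2926 molecules per cell.

1.29 molecules per cell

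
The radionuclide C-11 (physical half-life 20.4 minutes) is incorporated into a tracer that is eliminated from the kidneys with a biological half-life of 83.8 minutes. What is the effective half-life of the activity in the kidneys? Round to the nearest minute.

16 minutes

1/t_eff = 1/t_phys + 1/t_biol = 1/20.4 + 1/83.8 = 0.060953 per minute.
t_eff = 20.4 × 83.8 / (20.4 + 83.8) ≈ 16.406 minutes.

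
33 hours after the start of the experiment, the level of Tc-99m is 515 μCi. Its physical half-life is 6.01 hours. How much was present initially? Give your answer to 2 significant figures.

23000 μCi

Number of half-lives elapsed: n = 33/6.01 ≈ 5.4908.
A₀ = A × 2^n = 515 × 2^5.4908 = 515 × 44.969 ≈ 23159 μCi.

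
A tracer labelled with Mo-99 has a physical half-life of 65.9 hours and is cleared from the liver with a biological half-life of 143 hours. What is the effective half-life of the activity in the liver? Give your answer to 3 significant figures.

45.1 hours

1/t_eff = 1/t_phys + 1/t_biol = 1/65.9 + 1/143 = 0.022168 per hour.
t_eff = 65.9 × 143 / (65.9 + 143) ≈ 45.111 hours.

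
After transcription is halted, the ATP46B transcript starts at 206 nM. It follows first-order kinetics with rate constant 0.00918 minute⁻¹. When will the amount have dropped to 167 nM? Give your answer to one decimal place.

t½ = ln 2 / λ = 0.69315 / 0.00918 ≈ 75.506 minutes.
Fraction remaining = 167/206 ≈ 0.81068.
n = log₂(206/167) = ln(1.2335)/ln 2 ≈ 0.3028 half-lives.
t = n × t½ = 0.3028 × 75.506 ≈ 22.863 minutes.

22.9 minutes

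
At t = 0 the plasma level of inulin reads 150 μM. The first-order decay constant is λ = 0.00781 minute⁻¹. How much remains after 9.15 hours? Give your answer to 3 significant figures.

2.06 μM

t½ = ln 2 / λ = 0.69315 / 0.00781 ≈ 88.751 minutes.
Convert the elapsed time: 9.15 hours = 549 minutes.
Number of half-lives: n = 549/88.751 ≈ 6.1858.
Remaining = 150 × (1/2)^6.1858 = 150 × 0.013737 ≈ 2.0605 μM.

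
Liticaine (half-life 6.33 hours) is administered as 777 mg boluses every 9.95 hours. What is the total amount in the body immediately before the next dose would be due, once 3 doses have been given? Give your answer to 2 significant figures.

380 mg

The 3 doses were given 29.85, 19.9, 9.95 hours ago.
Total = 777·(1/2)^(29.85/6.33) + 777·(1/2)^(19.9/6.33) + 777·(1/2)^(9.95/6.33)
      = 29.571 + 87.913 + 261.36 ≈ 378.84 mg.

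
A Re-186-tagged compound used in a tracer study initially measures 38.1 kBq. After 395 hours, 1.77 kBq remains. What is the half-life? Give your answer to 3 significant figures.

A/A₀ = 1.77/38.1 ≈ 0.046457.
n = log₂(21.525) ≈ 4.428 half-lives elapsed in 395 hours.
t½ = 395/4.428 ≈ 89.206 hours.

89.2 hours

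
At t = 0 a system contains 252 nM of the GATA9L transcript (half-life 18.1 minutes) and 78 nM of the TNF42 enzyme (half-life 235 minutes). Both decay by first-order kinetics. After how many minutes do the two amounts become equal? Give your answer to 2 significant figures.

Set 252·(1/2)^(t/18.1) = 78·(1/2)^(t/235).
Taking log₂: log₂(252/78) = t·(1/18.1 − 1/235).
log₂(3.2308) = 1.6919; 1/18.1 − 1/235 = 0.050993.
t = 1.6919 / 0.050993 ≈ 33.178 minutes.

33 minutes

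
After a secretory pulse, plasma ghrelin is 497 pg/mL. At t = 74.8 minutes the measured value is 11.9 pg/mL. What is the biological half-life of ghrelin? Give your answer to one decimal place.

A/A₀ = 11.9/497 ≈ 0.023944.
n = log₂(41.765) ≈ 5.3842 half-lives elapsed in 74.8 minutes.
t½ = 74.8/5.3842 ≈ 13.892 minutes.

13.9 minutes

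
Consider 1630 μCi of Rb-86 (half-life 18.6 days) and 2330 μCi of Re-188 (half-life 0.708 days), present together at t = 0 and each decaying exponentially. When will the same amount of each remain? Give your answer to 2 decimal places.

Set 1630·(1/2)^(t/18.6) = 2330·(1/2)^(t/0.708).
Taking log₂: log₂(1630/2330) = t·(1/18.6 − 1/0.708).
log₂(0.69957) = -0.51546; 1/18.6 − 1/0.708 = -1.3587.
t = -0.51546 / -1.3587 ≈ 0.37939 days.

0.38 days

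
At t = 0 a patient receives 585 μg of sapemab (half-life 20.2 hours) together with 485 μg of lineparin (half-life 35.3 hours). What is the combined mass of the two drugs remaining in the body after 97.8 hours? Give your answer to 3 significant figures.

sapemab: 585 × (1/2)^(97.8/20.2) = 585 × (1/2)^4.8416 ≈ 20.403 μg.
lineparin: 485 × (1/2)^(97.8/35.3) = 485 × (1/2)^2.7705 ≈ 71.077 μg.
Total = 20.403 + 71.077 ≈ 91.48 μg.

91.5 μg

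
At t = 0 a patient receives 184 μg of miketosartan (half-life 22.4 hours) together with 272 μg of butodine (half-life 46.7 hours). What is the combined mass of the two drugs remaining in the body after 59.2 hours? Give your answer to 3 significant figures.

miketosartan: 184 × (1/2)^(59.2/22.4) = 184 × (1/2)^2.6429 ≈ 29.46 μg.
butodine: 272 × (1/2)^(59.2/46.7) = 272 × (1/2)^1.2677 ≈ 112.97 μg.
Total = 29.46 + 112.97 ≈ 142.43 μg.

142 μg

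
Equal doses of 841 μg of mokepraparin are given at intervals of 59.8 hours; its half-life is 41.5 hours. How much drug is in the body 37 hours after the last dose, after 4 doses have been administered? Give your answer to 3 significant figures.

The 4 doses were given 216.4, 156.6, 96.8, 37 hours ago.
Total = 841·(1/2)^(216.4/41.5) + 841·(1/2)^(156.6/41.5) + 841·(1/2)^(96.8/41.5) + 841·(1/2)^(37/41.5)
      = 22.651 + 61.498 + 166.97 + 453.32 ≈ 704.44 μg.

704 μg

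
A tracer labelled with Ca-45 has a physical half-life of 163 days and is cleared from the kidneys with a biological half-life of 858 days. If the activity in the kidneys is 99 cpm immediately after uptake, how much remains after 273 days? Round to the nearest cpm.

25 cpm

1/t_eff = 1/t_phys + 1/t_biol = 1/163 + 1/858 = 0.0073005 per day.
t_eff = 163 × 858 / (163 + 858) ≈ 136.98 days.
Remaining = 99 × (1/2)^(273/136.98) = 99 × (1/2)^1.993 ≈ 24.87 cpm.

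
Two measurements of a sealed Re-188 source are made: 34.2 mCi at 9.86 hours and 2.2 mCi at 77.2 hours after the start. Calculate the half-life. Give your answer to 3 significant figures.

Over Δt = 77.2 − 9.86 = 67.34 hours, the level fell by a factor of 34.2/2.2 ≈ 15.545.
n = log₂(15.545) ≈ 3.9584 half-lives, so t½ = 67.34/3.9584 ≈ 17.012 hours.

17.0 hours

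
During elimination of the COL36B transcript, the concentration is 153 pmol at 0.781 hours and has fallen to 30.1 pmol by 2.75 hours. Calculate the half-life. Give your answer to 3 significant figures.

0.839 hours

Over Δt = 2.75 − 0.781 = 1.969 hours, the level fell by a factor of 153/30.1 ≈ 5.0831.
n = log₂(5.0831) ≈ 2.3457 half-lives, so t½ = 1.969/2.3457 ≈ 0.83941 hours.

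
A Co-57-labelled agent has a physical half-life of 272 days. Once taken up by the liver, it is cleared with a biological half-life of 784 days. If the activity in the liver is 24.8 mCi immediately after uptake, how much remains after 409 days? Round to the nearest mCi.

1/t_eff = 1/t_phys + 1/t_biol = 1/272 + 1/784 = 0.004952 per day.
t_eff = 272 × 784 / (272 + 784) ≈ 201.94 days.
Remaining = 24.8 × (1/2)^(409/201.94) = 24.8 × (1/2)^2.0254 ≈ 6.092 mCi.

6 mCi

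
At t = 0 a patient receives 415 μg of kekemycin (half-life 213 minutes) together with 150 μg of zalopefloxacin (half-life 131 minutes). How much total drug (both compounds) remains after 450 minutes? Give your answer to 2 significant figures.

110 μg

kekemycin: 415 × (1/2)^(450/213) = 415 × (1/2)^2.1127 ≈ 95.955 μg.
zalopefloxacin: 150 × (1/2)^(450/131) = 150 × (1/2)^3.4351 ≈ 13.868 μg.
Total = 95.955 + 13.868 ≈ 109.82 μg.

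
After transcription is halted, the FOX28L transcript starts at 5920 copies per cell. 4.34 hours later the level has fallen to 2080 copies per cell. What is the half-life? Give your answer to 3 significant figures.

A/A₀ = 2080/5920 ≈ 0.35135.
n = log₂(2.8462) ≈ 1.509 half-lives elapsed in 4.34 hours.
t½ = 4.34/1.509 ≈ 2.8761 hours.

2.88 hours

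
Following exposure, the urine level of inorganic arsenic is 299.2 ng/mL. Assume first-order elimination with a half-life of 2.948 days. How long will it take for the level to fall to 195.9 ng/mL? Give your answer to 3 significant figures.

Fraction remaining = 195.9/299.2 ≈ 0.65475.
n = log₂(299.2/195.9) = ln(1.5273)/ln 2 ≈ 0.61099 half-lives.
t = n × t½ = 0.61099 × 2.948 ≈ 1.8012 days.

1.80 days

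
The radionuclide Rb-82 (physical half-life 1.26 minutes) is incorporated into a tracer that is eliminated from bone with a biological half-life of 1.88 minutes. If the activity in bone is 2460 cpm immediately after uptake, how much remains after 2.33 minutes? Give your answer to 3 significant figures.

289 cpm

1/t_eff = 1/t_phys + 1/t_biol = 1/1.26 + 1/1.88 = 1.3256 per minute.
t_eff = 1.26 × 1.88 / (1.26 + 1.88) ≈ 0.75439 minutes.
Remaining = 2460 × (1/2)^(2.33/0.75439) = 2460 × (1/2)^3.0886 ≈ 289.19 cpm.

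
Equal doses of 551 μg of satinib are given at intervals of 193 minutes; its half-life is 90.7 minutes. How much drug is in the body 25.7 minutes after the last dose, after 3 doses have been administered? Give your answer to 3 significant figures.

580 μg

The 3 doses were given 411.7, 218.7, 25.7 minutes ago.
Total = 551·(1/2)^(411.7/90.7) + 551·(1/2)^(218.7/90.7) + 551·(1/2)^(25.7/90.7)
      = 23.699 + 103.58 + 452.75 ≈ 580.03 μg.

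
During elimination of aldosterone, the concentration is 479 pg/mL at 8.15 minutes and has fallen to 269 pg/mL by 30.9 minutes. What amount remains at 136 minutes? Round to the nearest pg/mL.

19 pg/mL

Over Δt = 30.9 − 8.15 = 22.75 minutes, the level fell by a factor of 479/269 ≈ 1.7807.
n = log₂(1.7807) ≈ 0.83242 half-lives, so t½ = 22.75/0.83242 ≈ 27.33 minutes.
From t = 30.9 to t = 136: 269 × (1/2)^((136−30.9)/27.33) ≈ 18.712 pg/mL.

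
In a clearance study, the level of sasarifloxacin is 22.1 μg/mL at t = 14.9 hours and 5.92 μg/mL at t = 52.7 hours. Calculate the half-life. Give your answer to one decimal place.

Over Δt = 52.7 − 14.9 = 37.8 hours, the level fell by a factor of 22.1/5.92 ≈ 3.7331.
n = log₂(3.7331) ≈ 1.9004 half-lives, so t½ = 37.8/1.9004 ≈ 19.891 hours.

19.9 hours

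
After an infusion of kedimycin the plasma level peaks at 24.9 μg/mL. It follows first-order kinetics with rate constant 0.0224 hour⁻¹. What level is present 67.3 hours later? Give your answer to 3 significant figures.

t½ = ln 2 / λ = 0.69315 / 0.0224 ≈ 30.944 hours.
Number of half-lives: n = 67.3/30.944 ≈ 2.1749.
Remaining = 24.9 × (1/2)^2.1749 = 24.9 × 0.22146 ≈ 5.5143 μg/mL.

5.51 μg/mL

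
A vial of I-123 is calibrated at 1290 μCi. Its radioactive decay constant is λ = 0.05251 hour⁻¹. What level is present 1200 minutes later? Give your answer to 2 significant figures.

t½ = ln 2 / λ = 0.69315 / 0.05251 ≈ 13.2 hours.
Convert the elapsed time: 1200 minutes = 20 hours.
Number of half-lives: n = 20/13.2 ≈ 1.5151.
Remaining = 1290 × (1/2)^1.5151 = 1290 × 0.34987 ≈ 451.33 μCi.

450 μCi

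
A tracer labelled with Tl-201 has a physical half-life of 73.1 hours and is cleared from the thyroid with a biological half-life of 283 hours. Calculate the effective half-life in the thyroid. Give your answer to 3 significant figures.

58.1 hours

1/t_eff = 1/t_phys + 1/t_biol = 1/73.1 + 1/283 = 0.017213 per hour.
t_eff = 73.1 × 283 / (73.1 + 283) ≈ 58.094 hours.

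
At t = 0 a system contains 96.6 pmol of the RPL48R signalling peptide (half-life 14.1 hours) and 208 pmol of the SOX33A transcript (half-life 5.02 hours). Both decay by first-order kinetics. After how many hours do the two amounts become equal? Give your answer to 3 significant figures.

8.63 hours

Set 96.6·(1/2)^(t/14.1) = 208·(1/2)^(t/5.02).
Taking log₂: log₂(96.6/208) = t·(1/14.1 − 1/5.02).
log₂(0.46442) = -1.1065; 1/14.1 − 1/5.02 = -0.12828.
t = -1.1065 / -0.12828 ≈ 8.6255 hours.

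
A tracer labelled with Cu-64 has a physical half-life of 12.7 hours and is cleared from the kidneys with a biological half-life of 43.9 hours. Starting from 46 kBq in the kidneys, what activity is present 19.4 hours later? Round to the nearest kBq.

1/t_eff = 1/t_phys + 1/t_biol = 1/12.7 + 1/43.9 = 0.10152 per hour.
t_eff = 12.7 × 43.9 / (12.7 + 43.9) ≈ 9.8504 hours.
Remaining = 46 × (1/2)^(19.4/9.8504) = 46 × (1/2)^1.9695 ≈ 11.746 kBq.

12 kBq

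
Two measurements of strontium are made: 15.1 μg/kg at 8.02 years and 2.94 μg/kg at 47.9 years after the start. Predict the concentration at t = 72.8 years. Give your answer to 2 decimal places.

1.06 μg/kg

Over Δt = 47.9 − 8.02 = 39.88 years, the level fell by a factor of 15.1/2.94 ≈ 5.1361.
n = log₂(5.1361) ≈ 2.3607 half-lives, so t½ = 39.88/2.3607 ≈ 16.894 years.
From t = 47.9 to t = 72.8: 2.94 × (1/2)^((72.8−47.9)/16.894) ≈ 1.0584 μg/kg.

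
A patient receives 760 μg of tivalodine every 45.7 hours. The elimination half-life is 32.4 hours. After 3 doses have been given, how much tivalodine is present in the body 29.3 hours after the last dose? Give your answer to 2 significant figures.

620 μg

The 3 doses were given 120.7, 75, 29.3 hours ago.
Total = 760·(1/2)^(120.7/32.4) + 760·(1/2)^(75/32.4) + 760·(1/2)^(29.3/32.4)
      = 57.462 + 152.75 + 406.06 ≈ 616.27 μg.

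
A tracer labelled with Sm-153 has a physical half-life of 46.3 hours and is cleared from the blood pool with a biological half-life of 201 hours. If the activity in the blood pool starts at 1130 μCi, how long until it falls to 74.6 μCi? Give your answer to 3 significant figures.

148 hours

1/t_eff = 1/t_phys + 1/t_biol = 1/46.3 + 1/201 = 0.026573 per hour.
t_eff = 46.3 × 201 / (46.3 + 201) ≈ 37.632 hours.
n = log₂(1130/74.6) ≈ 3.921; t = 3.921 × 37.632 ≈ 147.55 hours.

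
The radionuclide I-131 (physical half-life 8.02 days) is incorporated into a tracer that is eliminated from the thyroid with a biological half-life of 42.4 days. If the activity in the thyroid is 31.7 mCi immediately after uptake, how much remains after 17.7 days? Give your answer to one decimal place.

5.1 mCi

1/t_eff = 1/t_phys + 1/t_biol = 1/8.02 + 1/42.4 = 0.14827 per day.
t_eff = 8.02 × 42.4 / (8.02 + 42.4) ≈ 6.7443 days.
Remaining = 31.7 × (1/2)^(17.7/6.7443) = 31.7 × (1/2)^2.6244 ≈ 5.1407 mCi.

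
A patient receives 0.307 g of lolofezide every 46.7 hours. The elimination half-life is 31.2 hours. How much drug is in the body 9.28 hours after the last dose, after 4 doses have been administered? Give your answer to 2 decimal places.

The 4 doses were given 149.38, 102.68, 55.98, 9.28 hours ago.
Total = 0.307·(1/2)^(149.38/31.2) + 0.307·(1/2)^(102.68/31.2) + 0.307·(1/2)^(55.98/31.2) + 0.307·(1/2)^(9.28/31.2)
      = 0.011114 + 0.031365 + 0.088516 + 0.24981 ≈ 0.3808 g.

0.38 g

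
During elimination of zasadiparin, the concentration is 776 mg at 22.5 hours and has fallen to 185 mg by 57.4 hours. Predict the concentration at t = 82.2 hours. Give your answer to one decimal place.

66.8 mg

Over Δt = 57.4 − 22.5 = 34.9 hours, the level fell by a factor of 776/185 ≈ 4.1946.
n = log₂(4.1946) ≈ 2.0685 half-lives, so t½ = 34.9/2.0685 ≈ 16.872 hours.
From t = 57.4 to t = 82.2: 185 × (1/2)^((82.2−57.4)/16.872) ≈ 66.786 mg.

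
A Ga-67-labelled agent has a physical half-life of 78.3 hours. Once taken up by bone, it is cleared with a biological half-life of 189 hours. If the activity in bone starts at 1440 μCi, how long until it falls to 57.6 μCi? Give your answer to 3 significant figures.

1/t_eff = 1/t_phys + 1/t_biol = 1/78.3 + 1/189 = 0.018062 per hour.
t_eff = 78.3 × 189 / (78.3 + 189) ≈ 55.364 hours.
n = log₂(1440/57.6) ≈ 4.6439; t = 4.6439 × 55.364 ≈ 257.1 hours.

257 hours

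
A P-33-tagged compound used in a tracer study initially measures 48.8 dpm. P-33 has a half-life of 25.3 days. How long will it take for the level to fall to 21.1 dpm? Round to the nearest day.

31 days

Fraction remaining = 21.1/48.8 ≈ 0.43238.
n = log₂(48.8/21.1) = ln(2.3128)/ln 2 ≈ 1.2096 half-lives.
t = n × t½ = 1.2096 × 25.3 ≈ 30.604 days.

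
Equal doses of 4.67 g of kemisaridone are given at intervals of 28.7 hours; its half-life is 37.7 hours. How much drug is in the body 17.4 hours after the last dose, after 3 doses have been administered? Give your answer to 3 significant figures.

The 3 doses were given 74.8, 46.1, 17.4 hours ago.
Total = 4.67·(1/2)^(74.8/37.7) + 4.67·(1/2)^(46.1/37.7) + 4.67·(1/2)^(17.4/37.7)
      = 1.1805 + 2.0008 + 3.3914 ≈ 6.5727 g.

6.57 g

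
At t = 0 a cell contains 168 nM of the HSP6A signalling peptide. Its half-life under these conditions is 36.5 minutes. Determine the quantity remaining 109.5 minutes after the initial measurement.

Elapsed time is 3 half-lives (109.5/36.5).
Each half-life halves the amount: 168 × (1/2)^3 = 168/8 = 21 nM.

21 nM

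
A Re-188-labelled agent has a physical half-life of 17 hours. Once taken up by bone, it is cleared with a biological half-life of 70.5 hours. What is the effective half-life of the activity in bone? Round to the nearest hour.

1/t_eff = 1/t_phys + 1/t_biol = 1/17 + 1/70.5 = 0.073008 per hour.
t_eff = 17 × 70.5 / (17 + 70.5) ≈ 13.697 hours.

14 hours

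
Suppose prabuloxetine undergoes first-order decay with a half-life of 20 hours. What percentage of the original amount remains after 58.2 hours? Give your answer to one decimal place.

n = 58.2/20 ≈ 2.91 half-lives.
Fraction remaining = (1/2)^2.91 ≈ 0.13305, i.e. 13.305%.

13.3%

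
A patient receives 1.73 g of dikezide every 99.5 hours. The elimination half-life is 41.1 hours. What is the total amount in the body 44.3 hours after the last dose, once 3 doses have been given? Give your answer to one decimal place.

The 3 doses were given 243.3, 143.8, 44.3 hours ago.
Total = 1.73·(1/2)^(243.3/41.1) + 1.73·(1/2)^(143.8/41.1) + 1.73·(1/2)^(44.3/41.1)
      = 0.028578 + 0.15304 + 0.81956 ≈ 1.0012 g.

1.0 g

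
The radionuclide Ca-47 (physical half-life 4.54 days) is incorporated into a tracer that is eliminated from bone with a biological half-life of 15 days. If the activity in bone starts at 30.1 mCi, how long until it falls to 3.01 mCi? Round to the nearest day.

12 days

1/t_eff = 1/t_phys + 1/t_biol = 1/4.54 + 1/15 = 0.28693 per day.
t_eff = 4.54 × 15 / (4.54 + 15) ≈ 3.4852 days.
n = log₂(30.1/3.01) ≈ 3.3219; t = 3.3219 × 3.4852 ≈ 11.577 days.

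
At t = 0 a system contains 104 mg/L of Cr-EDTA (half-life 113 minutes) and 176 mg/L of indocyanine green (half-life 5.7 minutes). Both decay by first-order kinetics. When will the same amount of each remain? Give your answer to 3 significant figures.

Set 104·(1/2)^(t/113) = 176·(1/2)^(t/5.7).
Taking log₂: log₂(104/176) = t·(1/113 − 1/5.7).
log₂(0.59091) = -0.75899; 1/113 − 1/5.7 = -0.16659.
t = -0.75899 / -0.16659 ≈ 4.5561 minutes.

4.56 minutes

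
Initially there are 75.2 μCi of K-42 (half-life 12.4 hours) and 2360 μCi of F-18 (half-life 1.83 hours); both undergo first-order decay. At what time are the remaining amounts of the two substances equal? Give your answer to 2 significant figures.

11 hours

Set 75.2·(1/2)^(t/12.4) = 2360·(1/2)^(t/1.83).
Taking log₂: log₂(75.2/2360) = t·(1/12.4 − 1/1.83).
log₂(0.031864) = -4.9719; 1/12.4 − 1/1.83 = -0.4658.
t = -4.9719 / -0.4658 ≈ 10.674 hours.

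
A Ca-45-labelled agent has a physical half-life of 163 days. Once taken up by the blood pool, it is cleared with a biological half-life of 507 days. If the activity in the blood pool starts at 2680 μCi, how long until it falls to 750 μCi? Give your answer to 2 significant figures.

1/t_eff = 1/t_phys + 1/t_biol = 1/163 + 1/507 = 0.0081074 per day.
t_eff = 163 × 507 / (163 + 507) ≈ 123.34 days.
n = log₂(2680/750) ≈ 1.8373; t = 1.8373 × 123.34 ≈ 226.62 days.

230 days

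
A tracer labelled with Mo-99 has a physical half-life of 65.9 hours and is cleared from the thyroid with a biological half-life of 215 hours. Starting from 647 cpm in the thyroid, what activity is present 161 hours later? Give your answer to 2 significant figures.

71 cpm

1/t_eff = 1/t_phys + 1/t_biol = 1/65.9 + 1/215 = 0.019826 per hour.
t_eff = 65.9 × 215 / (65.9 + 215) ≈ 50.44 hours.
Remaining = 647 × (1/2)^(161/50.44) = 647 × (1/2)^3.1919 ≈ 70.801 cpm.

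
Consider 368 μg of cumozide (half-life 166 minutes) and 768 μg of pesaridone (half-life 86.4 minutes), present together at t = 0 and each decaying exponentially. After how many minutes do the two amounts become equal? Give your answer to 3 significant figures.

Set 368·(1/2)^(t/166) = 768·(1/2)^(t/86.4).
Taking log₂: log₂(368/768) = t·(1/166 − 1/86.4).
log₂(0.47917) = -1.0614; 1/166 − 1/86.4 = -0.00555.
t = -1.0614 / -0.00555 ≈ 191.24 minutes.

191 minutes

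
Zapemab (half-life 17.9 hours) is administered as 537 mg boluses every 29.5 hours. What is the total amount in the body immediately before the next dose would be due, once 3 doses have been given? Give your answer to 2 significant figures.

240 mg

The 3 doses were given 88.5, 59, 29.5 hours ago.
Total = 537·(1/2)^(88.5/17.9) + 537·(1/2)^(59/17.9) + 537·(1/2)^(29.5/17.9)
      = 17.444 + 54.67 + 171.34 ≈ 243.46 mg.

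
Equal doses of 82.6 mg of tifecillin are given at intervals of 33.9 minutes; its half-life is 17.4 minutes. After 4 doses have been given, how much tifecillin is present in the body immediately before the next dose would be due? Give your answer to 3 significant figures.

28.8 mg

The 4 doses were given 135.6, 101.7, 67.8, 33.9 minutes ago.
Total = 82.6·(1/2)^(135.6/17.4) + 82.6·(1/2)^(101.7/17.4) + 82.6·(1/2)^(67.8/17.4) + 82.6·(1/2)^(33.9/17.4)
      = 0.37241 + 1.4372 + 5.5463 + 21.404 ≈ 28.76 mg.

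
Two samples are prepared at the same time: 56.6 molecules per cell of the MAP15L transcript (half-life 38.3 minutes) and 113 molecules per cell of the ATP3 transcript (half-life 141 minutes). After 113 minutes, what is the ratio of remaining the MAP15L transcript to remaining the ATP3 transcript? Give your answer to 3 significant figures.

MAP15L transcript: 56.6 × (1/2)^(113/38.3) = 56.6 × (1/2)^2.9504 ≈ 7.3225 molecules per cell.
ATP3 transcript: 113 × (1/2)^(113/141) = 113 × (1/2)^0.80142 ≈ 64.838 molecules per cell.
Ratio ≈ 7.3225 / 64.838 ≈ 0.11294.

0.113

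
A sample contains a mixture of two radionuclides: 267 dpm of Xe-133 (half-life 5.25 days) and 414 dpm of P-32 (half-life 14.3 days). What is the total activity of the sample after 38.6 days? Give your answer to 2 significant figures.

65 dpm

Xe-133: 267 × (1/2)^(38.6/5.25) = 267 × (1/2)^7.3524 ≈ 1.6339 dpm.
P-32: 414 × (1/2)^(38.6/14.3) = 414 × (1/2)^2.6993 ≈ 63.743 dpm.
Total = 1.6339 + 63.743 ≈ 65.377 dpm.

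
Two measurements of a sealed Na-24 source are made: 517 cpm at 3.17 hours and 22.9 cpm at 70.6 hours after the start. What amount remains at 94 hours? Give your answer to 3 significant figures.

Over Δt = 70.6 − 3.17 = 67.43 hours, the level fell by a factor of 517/22.9 ≈ 22.576.
n = log₂(22.576) ≈ 4.4967 half-lives, so t½ = 67.43/4.4967 ≈ 14.995 hours.
From t = 70.6 to t = 94: 22.9 × (1/2)^((94−70.6)/14.995) ≈ 7.7639 cpm.

7.76 cpm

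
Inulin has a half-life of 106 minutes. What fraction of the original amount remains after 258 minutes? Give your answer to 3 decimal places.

n = 258/106 ≈ 2.434 half-lives.
Fraction remaining = (1/2)^2.434 ≈ 0.18506.

0.185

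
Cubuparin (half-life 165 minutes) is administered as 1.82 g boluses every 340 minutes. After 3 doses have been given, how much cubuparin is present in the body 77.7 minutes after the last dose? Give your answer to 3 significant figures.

The 3 doses were given 757.7, 417.7, 77.7 minutes ago.
Total = 1.82·(1/2)^(757.7/165) + 1.82·(1/2)^(417.7/165) + 1.82·(1/2)^(77.7/165)
      = 0.075458 + 0.31478 + 1.3131 ≈ 1.7034 g.

1.70 g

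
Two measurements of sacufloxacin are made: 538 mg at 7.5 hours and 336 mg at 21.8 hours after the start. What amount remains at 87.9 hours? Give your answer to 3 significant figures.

Over Δt = 21.8 − 7.5 = 14.3 hours, the level fell by a factor of 538/336 ≈ 1.6012.
n = log₂(1.6012) ≈ 0.67914 half-lives, so t½ = 14.3/0.67914 ≈ 21.056 hours.
From t = 21.8 to t = 87.9: 336 × (1/2)^((87.9−21.8)/21.056) ≈ 38.135 mg.

38.1 mg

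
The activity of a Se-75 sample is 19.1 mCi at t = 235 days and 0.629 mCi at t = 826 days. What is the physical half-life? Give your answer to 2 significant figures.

Over Δt = 826 − 235 = 591 days, the level fell by a factor of 19.1/0.629 ≈ 30.366.
n = log₂(30.366) ≈ 4.9244 half-lives, so t½ = 591/4.9244 ≈ 120.02 days.

120 days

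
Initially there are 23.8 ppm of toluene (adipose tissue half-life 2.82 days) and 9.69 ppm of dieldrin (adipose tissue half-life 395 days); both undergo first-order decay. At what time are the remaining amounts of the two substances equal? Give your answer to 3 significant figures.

Set 23.8·(1/2)^(t/2.82) = 9.69·(1/2)^(t/395).
Taking log₂: log₂(23.8/9.69) = t·(1/2.82 − 1/395).
log₂(2.4561) = 1.2964; 1/2.82 − 1/395 = 0.35208.
t = 1.2964 / 0.35208 ≈ 3.6821 days.

3.68 days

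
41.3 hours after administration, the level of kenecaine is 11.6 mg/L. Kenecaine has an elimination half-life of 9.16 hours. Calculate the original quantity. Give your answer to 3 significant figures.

Number of half-lives elapsed: n = 41.3/9.16 ≈ 4.5087.
A₀ = A × 2^n = 11.6 × 2^4.5087 = 11.6 × 22.765 ≈ 264.07 mg/L.

264 mg/L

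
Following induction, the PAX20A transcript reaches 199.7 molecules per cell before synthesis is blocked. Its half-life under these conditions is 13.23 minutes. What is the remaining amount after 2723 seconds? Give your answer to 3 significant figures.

Convert the elapsed time: 2723 seconds = 45.3833 minutes.
Number of half-lives: n = 45.3833/13.23 ≈ 3.4303.
Remaining = 199.7 × (1/2)^3.4303 = 199.7 × 0.092761 ≈ 18.524 molecules per cell.

18.5 molecules per cell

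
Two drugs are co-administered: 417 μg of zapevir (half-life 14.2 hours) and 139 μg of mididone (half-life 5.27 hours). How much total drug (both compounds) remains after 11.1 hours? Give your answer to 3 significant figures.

zapevir: 417 × (1/2)^(11.1/14.2) = 417 × (1/2)^0.78169 ≈ 242.56 μg.
mididone: 139 × (1/2)^(11.1/5.27) = 139 × (1/2)^2.1063 ≈ 32.282 μg.
Total = 242.56 + 32.282 ≈ 274.85 μg.

275 μg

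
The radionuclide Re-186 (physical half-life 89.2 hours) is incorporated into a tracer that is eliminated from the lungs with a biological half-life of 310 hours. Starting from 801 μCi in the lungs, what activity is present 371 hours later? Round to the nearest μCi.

20 μCi

1/t_eff = 1/t_phys + 1/t_biol = 1/89.2 + 1/310 = 0.014437 per hour.
t_eff = 89.2 × 310 / (89.2 + 310) ≈ 69.269 hours.
Remaining = 801 × (1/2)^(371/69.269) = 801 × (1/2)^5.356 ≈ 19.558 μCi.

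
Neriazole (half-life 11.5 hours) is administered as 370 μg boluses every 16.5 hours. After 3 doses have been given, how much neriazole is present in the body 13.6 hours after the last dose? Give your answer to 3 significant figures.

246 μg

The 3 doses were given 46.6, 30.1, 13.6 hours ago.
Total = 370·(1/2)^(46.6/11.5) + 370·(1/2)^(30.1/11.5) + 370·(1/2)^(13.6/11.5)
      = 22.304 + 60.296 + 163.01 ≈ 245.6 μg.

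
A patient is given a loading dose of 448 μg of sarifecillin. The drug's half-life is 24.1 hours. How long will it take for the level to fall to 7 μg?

7/448 = 1/64, so 6 half-lives have elapsed.
t = 6 × 24.1 = 144.6 hours.

144.6 hours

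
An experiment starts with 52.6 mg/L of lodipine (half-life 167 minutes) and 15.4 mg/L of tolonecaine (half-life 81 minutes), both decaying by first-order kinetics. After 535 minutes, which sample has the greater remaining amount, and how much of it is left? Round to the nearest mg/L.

lodipine, 6 mg/L

lodipine: 52.6 × (1/2)^3.2036 ≈ 5.7096 mg/L.
tolonecaine: 15.4 × (1/2)^6.6049 ≈ 0.15821 mg/L.
Lodipine has more remaining, at ≈ 5.7096 mg/L.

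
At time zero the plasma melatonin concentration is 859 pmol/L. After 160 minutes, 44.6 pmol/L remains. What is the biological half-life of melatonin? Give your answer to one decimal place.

A/A₀ = 44.6/859 ≈ 0.051921.
n = log₂(19.26) ≈ 4.2675 half-lives elapsed in 160 minutes.
t½ = 160/4.2675 ≈ 37.492 minutes.

37.5 minutes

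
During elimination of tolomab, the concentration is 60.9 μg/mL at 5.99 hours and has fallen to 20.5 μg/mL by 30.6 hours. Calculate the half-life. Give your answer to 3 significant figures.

15.7 hours

Over Δt = 30.6 − 5.99 = 24.61 hours, the level fell by a factor of 60.9/20.5 ≈ 2.9707.
n = log₂(2.9707) ≈ 1.5708 half-lives, so t½ = 24.61/1.5708 ≈ 15.667 hours.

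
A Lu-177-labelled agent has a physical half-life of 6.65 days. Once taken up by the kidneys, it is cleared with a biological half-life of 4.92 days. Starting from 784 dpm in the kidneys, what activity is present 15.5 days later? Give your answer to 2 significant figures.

18 dpm

1/t_eff = 1/t_phys + 1/t_biol = 1/6.65 + 1/4.92 = 0.35363 per day.
t_eff = 6.65 × 4.92 / (6.65 + 4.92) ≈ 2.8278 days.
Remaining = 784 × (1/2)^(15.5/2.8278) = 784 × (1/2)^5.4812 ≈ 17.551 dpm.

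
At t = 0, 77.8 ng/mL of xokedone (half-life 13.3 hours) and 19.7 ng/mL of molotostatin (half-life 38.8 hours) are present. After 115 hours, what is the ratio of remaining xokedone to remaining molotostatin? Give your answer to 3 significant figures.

xokedone: 77.8 × (1/2)^(115/13.3) = 77.8 × (1/2)^8.6466 ≈ 0.19413 ng/mL.
molotostatin: 19.7 × (1/2)^(115/38.8) = 19.7 × (1/2)^2.9639 ≈ 2.5249 ng/mL.
Ratio ≈ 0.19413 / 2.5249 ≈ 0.076887.

0.0769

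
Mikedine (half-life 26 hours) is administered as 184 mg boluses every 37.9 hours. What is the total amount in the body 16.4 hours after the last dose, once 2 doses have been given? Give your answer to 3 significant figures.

The 2 doses were given 54.3, 16.4 hours ago.
Total = 184·(1/2)^(54.3/26) + 184·(1/2)^(16.4/26)
      = 43.264 + 118.83 ≈ 162.1 mg.

162 mg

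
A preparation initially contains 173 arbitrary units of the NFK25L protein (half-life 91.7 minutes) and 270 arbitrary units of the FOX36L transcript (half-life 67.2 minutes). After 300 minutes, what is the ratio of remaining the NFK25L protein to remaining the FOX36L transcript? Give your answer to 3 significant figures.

NFK25L protein: 173 × (1/2)^(300/91.7) = 173 × (1/2)^3.2715 ≈ 17.915 arbitrary units.
FOX36L transcript: 270 × (1/2)^(300/67.2) = 270 × (1/2)^4.4643 ≈ 12.232 arbitrary units.
Ratio ≈ 17.915 / 12.232 ≈ 1.4647.

1.46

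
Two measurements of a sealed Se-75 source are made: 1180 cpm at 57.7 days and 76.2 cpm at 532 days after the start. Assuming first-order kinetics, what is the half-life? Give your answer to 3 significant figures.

120 days

Over Δt = 532 − 57.7 = 474.3 days, the level fell by a factor of 1180/76.2 ≈ 15.486.
n = log₂(15.486) ≈ 3.9529 half-lives, so t½ = 474.3/3.9529 ≈ 119.99 days.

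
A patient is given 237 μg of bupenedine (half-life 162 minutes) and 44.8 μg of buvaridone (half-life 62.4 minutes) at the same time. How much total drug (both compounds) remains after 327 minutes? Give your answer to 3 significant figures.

59.7 μg

bupenedine: 237 × (1/2)^(327/162) = 237 × (1/2)^2.0185 ≈ 58.494 μg.
buvaridone: 44.8 × (1/2)^(327/62.4) = 44.8 × (1/2)^5.2404 ≈ 1.1851 μg.
Total = 58.494 + 1.1851 ≈ 59.679 μg.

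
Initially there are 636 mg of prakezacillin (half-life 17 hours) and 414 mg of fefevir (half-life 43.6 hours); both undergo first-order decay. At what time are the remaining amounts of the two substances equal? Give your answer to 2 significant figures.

17 hours

Set 636·(1/2)^(t/17) = 414·(1/2)^(t/43.6).
Taking log₂: log₂(636/414) = t·(1/17 − 1/43.6).
log₂(1.5362) = 0.6194; 1/17 − 1/43.6 = 0.035888.
t = 0.6194 / 0.035888 ≈ 17.259 hours.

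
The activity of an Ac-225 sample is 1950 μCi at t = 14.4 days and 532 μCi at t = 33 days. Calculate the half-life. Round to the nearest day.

10 days

Over Δt = 33 − 14.4 = 18.6 days, the level fell by a factor of 1950/532 ≈ 3.6654.
n = log₂(3.6654) ≈ 1.874 half-lives, so t½ = 18.6/1.874 ≈ 9.9254 days.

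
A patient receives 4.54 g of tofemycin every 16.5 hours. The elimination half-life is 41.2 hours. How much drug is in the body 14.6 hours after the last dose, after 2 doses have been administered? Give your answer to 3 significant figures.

6.24 g

The 2 doses were given 31.1, 14.6 hours ago.
Total = 4.54·(1/2)^(31.1/41.2) + 4.54·(1/2)^(14.6/41.2)
      = 2.6904 + 3.5512 ≈ 6.2417 g.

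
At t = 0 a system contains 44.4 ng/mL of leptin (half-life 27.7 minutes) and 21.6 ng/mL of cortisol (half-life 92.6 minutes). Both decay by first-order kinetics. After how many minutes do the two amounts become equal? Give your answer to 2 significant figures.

41 minutes

Set 44.4·(1/2)^(t/27.7) = 21.6·(1/2)^(t/92.6).
Taking log₂: log₂(44.4/21.6) = t·(1/27.7 − 1/92.6).
log₂(2.0556) = 1.0395; 1/27.7 − 1/92.6 = 0.025302.
t = 1.0395 / 0.025302 ≈ 41.085 minutes.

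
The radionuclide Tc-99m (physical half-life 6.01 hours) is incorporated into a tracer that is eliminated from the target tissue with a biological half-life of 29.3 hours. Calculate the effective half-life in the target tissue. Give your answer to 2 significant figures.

5.0 hours

1/t_eff = 1/t_phys + 1/t_biol = 1/6.01 + 1/29.3 = 0.20052 per hour.
t_eff = 6.01 × 29.3 / (6.01 + 29.3) ≈ 4.9871 hours.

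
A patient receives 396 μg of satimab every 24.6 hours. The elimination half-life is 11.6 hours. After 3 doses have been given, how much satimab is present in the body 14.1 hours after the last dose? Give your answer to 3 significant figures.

The 3 doses were given 63.3, 38.7, 14.1 hours ago.
Total = 396·(1/2)^(63.3/11.6) + 396·(1/2)^(38.7/11.6) + 396·(1/2)^(14.1/11.6)
      = 9.0158 + 39.21 + 170.52 ≈ 218.75 μg.

219 μg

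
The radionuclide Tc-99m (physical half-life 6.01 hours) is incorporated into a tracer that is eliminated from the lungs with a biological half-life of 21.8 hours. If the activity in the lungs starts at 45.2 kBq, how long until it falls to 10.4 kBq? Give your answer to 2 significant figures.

1/t_eff = 1/t_phys + 1/t_biol = 1/6.01 + 1/21.8 = 0.21226 per hour.
t_eff = 6.01 × 21.8 / (6.01 + 21.8) ≈ 4.7112 hours.
n = log₂(45.2/10.4) ≈ 2.1197; t = 2.1197 × 4.7112 ≈ 9.9865 hours.

10 hours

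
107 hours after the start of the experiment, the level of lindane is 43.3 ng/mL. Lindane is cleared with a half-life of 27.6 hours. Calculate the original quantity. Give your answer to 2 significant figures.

Number of half-lives elapsed: n = 107/27.6 ≈ 3.8768.
A₀ = A × 2^n = 43.3 × 2^3.8768 = 43.3 × 14.69 ≈ 636.1 ng/mL.

640 ng/mL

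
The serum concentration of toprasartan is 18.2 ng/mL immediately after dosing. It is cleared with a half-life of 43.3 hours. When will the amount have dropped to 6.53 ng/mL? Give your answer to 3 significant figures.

64.0 hours

Fraction remaining = 6.53/18.2 ≈ 0.35879.
n = log₂(18.2/6.53) = ln(2.7871)/ln 2 ≈ 1.4788 half-lives.
t = n × t½ = 1.4788 × 43.3 ≈ 64.031 hours.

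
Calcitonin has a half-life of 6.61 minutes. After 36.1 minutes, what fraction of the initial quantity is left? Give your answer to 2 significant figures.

0.023

n = 36.1/6.61 ≈ 5.4614 half-lives.
Fraction remaining = (1/2)^5.4614 ≈ 0.022696.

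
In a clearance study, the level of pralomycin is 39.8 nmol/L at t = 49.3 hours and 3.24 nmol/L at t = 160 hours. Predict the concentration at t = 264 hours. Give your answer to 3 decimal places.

0.307 nmol/L

Over Δt = 160 − 49.3 = 110.7 hours, the level fell by a factor of 39.8/3.24 ≈ 12.284.
n = log₂(12.284) ≈ 3.6187 half-lives, so t½ = 110.7/3.6187 ≈ 30.591 hours.
From t = 160 to t = 264: 3.24 × (1/2)^((264−160)/30.591) ≈ 0.307 nmol/L.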